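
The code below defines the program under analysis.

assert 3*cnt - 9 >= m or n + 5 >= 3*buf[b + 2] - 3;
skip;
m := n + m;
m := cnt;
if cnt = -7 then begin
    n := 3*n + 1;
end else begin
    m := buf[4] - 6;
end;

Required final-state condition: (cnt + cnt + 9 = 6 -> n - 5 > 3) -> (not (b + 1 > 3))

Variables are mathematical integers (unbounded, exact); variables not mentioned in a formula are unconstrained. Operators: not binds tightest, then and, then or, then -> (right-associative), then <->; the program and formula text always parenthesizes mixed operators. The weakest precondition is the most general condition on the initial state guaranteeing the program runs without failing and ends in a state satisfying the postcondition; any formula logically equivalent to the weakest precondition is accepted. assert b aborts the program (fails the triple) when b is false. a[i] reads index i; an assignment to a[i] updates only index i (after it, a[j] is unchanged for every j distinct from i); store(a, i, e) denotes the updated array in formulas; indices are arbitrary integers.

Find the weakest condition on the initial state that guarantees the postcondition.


Working backward. After the program, the postcondition (cnt + cnt + 9 = 6 -> n - 5 > 3) -> (not (b + 1 > 3)) must hold; in canonical form it is (2*cnt = -3 -> n > 8) -> (not (b > 2)).
Then branch requires (2*cnt = -3 -> 3*n > 7) -> (not (b > 2)); else branch requires (2*cnt = -3 -> n > 8) -> (not (b > 2)).
Before the if: (cnt = -7 -> ((2*cnt = -3 -> 3*n > 7) -> (not (b > 2)))) and ((not (cnt = -7)) -> ((2*cnt = -3 -> n > 8) -> (not (b > 2))))
Before m := cnt: (cnt = -7 -> ((2*cnt = -3 -> 3*n > 7) -> (not (b > 2)))) and ((not (cnt = -7)) -> ((2*cnt = -3 -> n > 8) -> (not (b > 2))))
Before m := n + m: (cnt = -7 -> ((2*cnt = -3 -> 3*n > 7) -> (not (b > 2)))) and ((not (cnt = -7)) -> ((2*cnt = -3 -> n > 8) -> (not (b > 2))))
Before skip: (cnt = -7 -> ((2*cnt = -3 -> 3*n > 7) -> (not (b > 2)))) and ((not (cnt = -7)) -> ((2*cnt = -3 -> n > 8) -> (not (b > 2))))
Before assert 3*cnt - 9 >= m or n + 5 >= 3*buf[b + 2] - 3: (3*cnt >= m + 9 or n >= 3*buf[b + 2] - 8) and (cnt = -7 -> ((2*cnt = -3 -> 3*n > 7) -> (not (b > 2)))) and ((not (cnt = -7)) -> ((2*cnt = -3 -> n > 8) -> (not (b > 2))))
Answer: WP = (3*cnt >= m + 9 or n >= 3*buf[b + 2] - 8) and (cnt = -7 -> ((2*cnt = -3 -> 3*n > 7) -> (not (b > 2)))) and ((not (cnt = -7)) -> ((2*cnt = -3 -> n > 8) -> (not (b > 2))))


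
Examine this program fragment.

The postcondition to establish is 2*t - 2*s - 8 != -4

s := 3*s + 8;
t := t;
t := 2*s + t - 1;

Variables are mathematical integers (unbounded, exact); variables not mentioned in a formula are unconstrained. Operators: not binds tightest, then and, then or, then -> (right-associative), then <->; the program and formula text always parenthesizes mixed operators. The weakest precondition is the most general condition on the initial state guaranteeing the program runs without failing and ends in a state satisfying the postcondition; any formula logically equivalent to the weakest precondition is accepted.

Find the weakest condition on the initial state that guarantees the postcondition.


Working backward. After the program, the postcondition 2*t - 2*s - 8 != -4 must hold; in canonical form it is 2*t != 2*s + 4.
Before t := 2*s + t - 1: 2*s + 2*t != 6
Before t := t: 2*s + 2*t != 6
Before s := 3*s + 8: 6*s + 2*t != -10
Answer: WP = 6*s + 2*t != -10


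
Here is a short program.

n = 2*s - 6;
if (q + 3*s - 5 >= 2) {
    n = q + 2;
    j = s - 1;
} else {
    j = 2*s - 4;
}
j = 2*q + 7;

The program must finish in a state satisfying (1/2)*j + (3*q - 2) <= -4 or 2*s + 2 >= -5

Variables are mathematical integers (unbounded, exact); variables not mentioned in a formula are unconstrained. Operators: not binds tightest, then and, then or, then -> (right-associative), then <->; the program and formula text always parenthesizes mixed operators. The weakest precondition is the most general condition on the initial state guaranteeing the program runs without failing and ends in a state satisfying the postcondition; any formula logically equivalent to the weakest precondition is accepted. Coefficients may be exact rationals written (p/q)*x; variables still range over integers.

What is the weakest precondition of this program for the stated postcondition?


Working backward. After the program, the postcondition (1/2)*j + (3*q - 2) <= -4 or 2*s + 2 >= -5 must hold; in canonical form it is (1/2)*j + 3*q <= -2 or 2*s >= -7.
Before j := 2*q + 7: 4*q <= -11/2 or 2*s >= -7
Then branch requires 4*q <= -11/2 or 2*s >= -7; else branch requires 4*q <= -11/2 or 2*s >= -7.
Before the if: (q + 3*s >= 7 -> (4*q <= -11/2 or 2*s >= -7)) and ((not (q + 3*s >= 7)) -> (4*q <= -11/2 or 2*s >= -7))
Before n := 2*s - 6: (q + 3*s >= 7 -> (4*q <= -11/2 or 2*s >= -7)) and ((not (q + 3*s >= 7)) -> (4*q <= -11/2 or 2*s >= -7))
Answer: WP = (q + 3*s >= 7 -> (4*q <= -11/2 or 2*s >= -7)) and ((not (q + 3*s >= 7)) -> (4*q <= -11/2 or 2*s >= -7))


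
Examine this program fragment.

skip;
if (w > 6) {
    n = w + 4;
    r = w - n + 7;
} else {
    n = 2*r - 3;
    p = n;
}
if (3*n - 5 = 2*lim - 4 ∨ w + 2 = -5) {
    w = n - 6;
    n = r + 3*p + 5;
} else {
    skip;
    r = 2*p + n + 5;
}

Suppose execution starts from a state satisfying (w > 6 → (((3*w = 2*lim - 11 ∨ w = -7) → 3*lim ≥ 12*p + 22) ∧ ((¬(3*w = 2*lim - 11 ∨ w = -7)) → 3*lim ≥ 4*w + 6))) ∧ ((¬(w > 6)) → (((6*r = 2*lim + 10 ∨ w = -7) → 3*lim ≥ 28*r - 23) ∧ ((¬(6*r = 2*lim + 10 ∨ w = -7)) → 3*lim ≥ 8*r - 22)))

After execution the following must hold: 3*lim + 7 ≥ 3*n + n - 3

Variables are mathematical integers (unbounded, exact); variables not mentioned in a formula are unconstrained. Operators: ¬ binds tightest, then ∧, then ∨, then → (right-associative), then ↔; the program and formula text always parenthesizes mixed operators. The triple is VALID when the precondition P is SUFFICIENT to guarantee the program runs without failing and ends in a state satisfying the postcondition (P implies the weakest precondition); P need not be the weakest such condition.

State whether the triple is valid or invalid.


Working backward. After the program, the postcondition 3*lim + 7 ≥ 3*n + n - 3 must hold; in canonical form it is 3*lim ≥ 4*n - 10.
Then branch requires 3*lim ≥ 12*p + 4*r + 10; else branch requires 3*lim ≥ 4*n - 10.
Before the if: ((3*n = 2*lim + 1 ∨ w = -7) → 3*lim ≥ 12*p + 4*r + 10) ∧ ((¬(3*n = 2*lim + 1 ∨ w = -7)) → 3*lim ≥ 4*n - 10)
Then branch requires ((3*w = 2*lim - 11 ∨ w = -7) → 3*lim ≥ 12*p + 22) ∧ ((¬(3*w = 2*lim - 11 ∨ w = -7)) → 3*lim ≥ 4*w + 6); else branch requires ((6*r = 2*lim + 10 ∨ w = -7) → 3*lim ≥ 28*r - 26) ∧ ((¬(6*r = 2*lim + 10 ∨ w = -7)) → 3*lim ≥ 8*r - 22).
Before the if: (w > 6 → (((3*w = 2*lim - 11 ∨ w = -7) → 3*lim ≥ 12*p + 22) ∧ ((¬(3*w = 2*lim - 11 ∨ w = -7)) → 3*lim ≥ 4*w + 6))) ∧ ((¬(w > 6)) → (((6*r = 2*lim + 10 ∨ w = -7) → 3*lim ≥ 28*r - 26) ∧ ((¬(6*r = 2*lim + 10 ∨ w = -7)) → 3*lim ≥ 8*r - 22)))
Before skip: (w > 6 → (((3*w = 2*lim - 11 ∨ w = -7) → 3*lim ≥ 12*p + 22) ∧ ((¬(3*w = 2*lim - 11 ∨ w = -7)) → 3*lim ≥ 4*w + 6))) ∧ ((¬(w > 6)) → (((6*r = 2*lim + 10 ∨ w = -7) → 3*lim ≥ 28*r - 26) ∧ ((¬(6*r = 2*lim + 10 ∨ w = -7)) → 3*lim ≥ 8*r - 22)))
The weakest precondition is (w > 6 → (((3*w = 2*lim - 11 ∨ w = -7) → 3*lim ≥ 12*p + 22) ∧ ((¬(3*w = 2*lim - 11 ∨ w = -7)) → 3*lim ≥ 4*w + 6))) ∧ ((¬(w > 6)) → (((6*r = 2*lim + 10 ∨ w = -7) → 3*lim ≥ 28*r - 26) ∧ ((¬(6*r = 2*lim + 10 ∨ w = -7)) → 3*lim ≥ 8*r - 22))).
Check whether (w > 6 → (((3*w = 2*lim - 11 ∨ w = -7) → 3*lim ≥ 12*p + 22) ∧ ((¬(3*w = 2*lim - 11 ∨ w = -7)) → 3*lim ≥ 4*w + 6))) ∧ ((¬(w > 6)) → (((6*r = 2*lim + 10 ∨ w = -7) → 3*lim ≥ 28*r - 23) ∧ ((¬(6*r = 2*lim + 10 ∨ w = -7)) → 3*lim ≥ 8*r - 22))) implies it.
Every state satisfying the precondition satisfies the weakest precondition: the implication holds.
Answer: valid


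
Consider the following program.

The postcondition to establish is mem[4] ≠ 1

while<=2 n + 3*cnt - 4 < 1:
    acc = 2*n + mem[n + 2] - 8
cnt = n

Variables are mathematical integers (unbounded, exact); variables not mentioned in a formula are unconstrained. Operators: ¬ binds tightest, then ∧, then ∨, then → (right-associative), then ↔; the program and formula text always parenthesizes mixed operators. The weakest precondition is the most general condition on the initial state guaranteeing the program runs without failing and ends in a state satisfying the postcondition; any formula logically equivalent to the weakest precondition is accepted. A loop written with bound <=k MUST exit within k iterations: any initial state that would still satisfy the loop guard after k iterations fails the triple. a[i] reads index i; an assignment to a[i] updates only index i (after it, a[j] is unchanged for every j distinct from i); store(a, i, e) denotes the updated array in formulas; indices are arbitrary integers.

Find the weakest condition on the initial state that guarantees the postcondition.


Working backward. After the program, mem[4] ≠ 1 must hold.
Before cnt := n: mem[4] ≠ 1
Before the loop (bound <=2), unroll the exhaustion recursion (WP_0 = exit-now case; WP_j = one more guarded iteration, up to j = 2):
  WP_0: (¬(3*cnt + n < 5)) ∧ mem[4] ≠ 1
  WP_1: (3*cnt + n < 5 → ((¬(3*cnt + n < 5)) ∧ mem[4] ≠ 1)) ∧ ((¬(3*cnt + n < 5)) → mem[4] ≠ 1)
  WP_2: (3*cnt + n < 5 → ((3*cnt + n < 5 → ((¬(3*cnt + n < 5)) ∧ mem[4] ≠ 1)) ∧ ((¬(3*cnt + n < 5)) → mem[4] ≠ 1))) ∧ ((¬(3*cnt + n < 5)) → mem[4] ≠ 1)
So before the loop: (3*cnt + n < 5 → ((3*cnt + n < 5 → ((¬(3*cnt + n < 5)) ∧ mem[4] ≠ 1)) ∧ ((¬(3*cnt + n < 5)) → mem[4] ≠ 1))) ∧ ((¬(3*cnt + n < 5)) → mem[4] ≠ 1)
Answer: WP = (3*cnt + n < 5 → ((3*cnt + n < 5 → ((¬(3*cnt + n < 5)) ∧ mem[4] ≠ 1)) ∧ ((¬(3*cnt + n < 5)) → mem[4] ≠ 1))) ∧ ((¬(3*cnt + n < 5)) → mem[4] ≠ 1)


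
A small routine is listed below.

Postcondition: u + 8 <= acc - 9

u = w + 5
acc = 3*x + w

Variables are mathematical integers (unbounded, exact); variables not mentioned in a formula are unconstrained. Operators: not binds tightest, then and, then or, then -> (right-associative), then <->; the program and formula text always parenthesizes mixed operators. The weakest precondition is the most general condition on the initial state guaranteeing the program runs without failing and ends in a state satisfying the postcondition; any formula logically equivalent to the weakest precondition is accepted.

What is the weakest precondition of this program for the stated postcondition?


Working backward. After the program, the postcondition u + 8 <= acc - 9 must hold; in canonical form it is u <= acc - 17.
Before acc := 3*x + w: u <= w + 3*x - 17
Before u := w + 5: 3*x >= 22
Answer: WP = 3*x >= 22


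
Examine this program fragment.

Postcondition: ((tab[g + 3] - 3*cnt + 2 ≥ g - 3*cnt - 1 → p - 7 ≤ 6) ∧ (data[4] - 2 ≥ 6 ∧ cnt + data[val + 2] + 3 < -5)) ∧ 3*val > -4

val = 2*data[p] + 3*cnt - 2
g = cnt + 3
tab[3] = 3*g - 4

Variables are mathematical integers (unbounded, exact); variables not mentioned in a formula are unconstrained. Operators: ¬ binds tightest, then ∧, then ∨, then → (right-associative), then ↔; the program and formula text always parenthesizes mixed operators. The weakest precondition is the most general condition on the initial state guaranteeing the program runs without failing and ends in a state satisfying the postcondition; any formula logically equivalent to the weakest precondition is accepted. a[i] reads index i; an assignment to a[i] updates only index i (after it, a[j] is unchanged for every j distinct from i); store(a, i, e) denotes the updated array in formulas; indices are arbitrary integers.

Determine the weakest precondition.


Working backward. After the program, the postcondition ((tab[g + 3] - 3*cnt + 2 ≥ g - 3*cnt - 1 → p - 7 ≤ 6) ∧ (data[4] - 2 ≥ 6 ∧ cnt + data[val + 2] + 3 < -5)) ∧ 3*val > -4 must hold; in canonical form it is (tab[g + 3] ≥ g - 3 → p ≤ 13) ∧ data[4] ≥ 8 ∧ data[val + 2] + cnt < -8 ∧ 3*val > -4.
Before tab[3] := 3*g - 4: (store(tab, 3, 3*g - 4)[g + 3] ≥ g - 3 → p ≤ 13) ∧ data[4] ≥ 8 ∧ data[val + 2] + cnt < -8 ∧ 3*val > -4
Before g := cnt + 3: (store(tab, 3, 3*cnt + 5)[cnt + 6] ≥ cnt → p ≤ 13) ∧ data[4] ≥ 8 ∧ data[val + 2] + cnt < -8 ∧ 3*val > -4
Before val := 2*data[p] + 3*cnt - 2: (store(tab, 3, 3*cnt + 5)[cnt + 6] ≥ cnt → p ≤ 13) ∧ data[4] ≥ 8 ∧ data[2*data[p] + 3*cnt] + cnt < -8 ∧ 6*data[p] + 9*cnt > 2
Answer: WP = (store(tab, 3, 3*cnt + 5)[cnt + 6] ≥ cnt → p ≤ 13) ∧ data[4] ≥ 8 ∧ data[2*data[p] + 3*cnt] + cnt < -8 ∧ 6*data[p] + 9*cnt > 2


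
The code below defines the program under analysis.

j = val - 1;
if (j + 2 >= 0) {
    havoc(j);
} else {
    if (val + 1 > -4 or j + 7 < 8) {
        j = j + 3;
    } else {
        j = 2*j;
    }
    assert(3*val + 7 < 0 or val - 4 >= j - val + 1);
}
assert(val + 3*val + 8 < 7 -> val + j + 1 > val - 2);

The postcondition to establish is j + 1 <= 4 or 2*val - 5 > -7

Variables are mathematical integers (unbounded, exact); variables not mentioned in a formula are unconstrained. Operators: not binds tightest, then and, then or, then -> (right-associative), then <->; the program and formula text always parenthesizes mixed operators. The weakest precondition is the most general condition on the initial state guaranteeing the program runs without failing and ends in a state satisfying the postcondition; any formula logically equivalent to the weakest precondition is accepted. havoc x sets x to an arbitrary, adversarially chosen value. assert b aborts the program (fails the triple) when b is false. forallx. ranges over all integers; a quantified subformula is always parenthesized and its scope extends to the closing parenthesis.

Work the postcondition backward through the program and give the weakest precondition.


Working backward. After the program, the postcondition j + 1 <= 4 or 2*val - 5 > -7 must hold; in canonical form it is j <= 3 or 2*val > -2.
Before assert val + 3*val + 8 < 7 -> val + j + 1 > val - 2: (4*val < -1 -> j > -3) and (j <= 3 or 2*val > -2)
Then branch requires forall j_1. ((4*val < -1 -> j_1 > -3) and (j_1 <= 3 or 2*val > -2)); else branch requires ((val > -5 or j < 1) -> ((3*val < -7 or 2*val >= j + 8) and (4*val < -1 -> j > -6) and (j <= 0 or 2*val > -2))) and ((not (val > -5 or j < 1)) -> ((3*val < -7 or 2*val >= 2*j + 5) and (4*val < -1 -> 2*j > -3) and (2*j <= 3 or 2*val > -2))).
Before the if: (j >= -2 -> (forall j_1. ((4*val < -1 -> j_1 > -3) and (j_1 <= 3 or 2*val > -2)))) and ((not (j >= -2)) -> (((val > -5 or j < 1) -> ((3*val < -7 or 2*val >= j + 8) and (4*val < -1 -> j > -6) and (j <= 0 or 2*val > -2))) and ((not (val > -5 or j < 1)) -> ((3*val < -7 or 2*val >= 2*j + 5) and (4*val < -1 -> 2*j > -3) and (2*j <= 3 or 2*val > -2)))))
Before j := val - 1: (val >= -1 -> (forall j_1. ((4*val < -1 -> j_1 > -3) and (j_1 <= 3 or 2*val > -2)))) and ((not (val >= -1)) -> (((val > -5 or val < 2) -> ((3*val < -7 or val >= 7) and (4*val < -1 -> val > -5) and (val <= 1 or 2*val > -2))) and ((not (val > -5 or val < 2)) -> (3*val < -7 and (4*val < -1 -> 2*val > -1) and (2*val <= 5 or 2*val > -2)))))
Answer: WP = (val >= -1 -> (forall j_1. ((4*val < -1 -> j_1 > -3) and (j_1 <= 3 or 2*val > -2)))) and ((not (val >= -1)) -> (((val > -5 or val < 2) -> ((3*val < -7 or val >= 7) and (4*val < -1 -> val > -5) and (val <= 1 or 2*val > -2))) and ((not (val > -5 or val < 2)) -> (3*val < -7 and (4*val < -1 -> 2*val > -1) and (2*val <= 5 or 2*val > -2)))))


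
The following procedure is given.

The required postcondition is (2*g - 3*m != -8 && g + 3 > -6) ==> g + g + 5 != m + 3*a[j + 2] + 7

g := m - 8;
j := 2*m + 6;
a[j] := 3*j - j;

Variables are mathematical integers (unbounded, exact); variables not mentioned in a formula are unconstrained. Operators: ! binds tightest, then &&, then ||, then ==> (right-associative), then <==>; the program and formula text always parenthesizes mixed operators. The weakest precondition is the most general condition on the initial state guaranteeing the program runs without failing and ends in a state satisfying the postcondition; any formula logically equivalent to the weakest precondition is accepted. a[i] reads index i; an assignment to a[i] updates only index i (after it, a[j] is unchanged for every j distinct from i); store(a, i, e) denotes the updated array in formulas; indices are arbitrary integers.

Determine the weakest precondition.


Working backward. After the program, the postcondition (2*g - 3*m != -8 && g + 3 > -6) ==> g + g + 5 != m + 3*a[j + 2] + 7 must hold; in canonical form it is (2*g != 3*m - 8 && g > -9) ==> 2*g != 3*a[j + 2] + m + 2.
Before a[j] := 3*j - j: (2*g != 3*m - 8 && g > -9) ==> 2*g != 3*store(a, j, 2*j)[j + 2] + m + 2
Before j := 2*m + 6: (2*g != 3*m - 8 && g > -9) ==> 2*g != 3*store(a, 2*m + 6, 4*m + 12)[2*m + 8] + m + 2
Before g := m - 8: (m != -8 && m > -1) ==> m != 3*store(a, 2*m + 6, 4*m + 12)[2*m + 8] + 18
Answer: WP = (m != -8 && m > -1) ==> m != 3*store(a, 2*m + 6, 4*m + 12)[2*m + 8] + 18


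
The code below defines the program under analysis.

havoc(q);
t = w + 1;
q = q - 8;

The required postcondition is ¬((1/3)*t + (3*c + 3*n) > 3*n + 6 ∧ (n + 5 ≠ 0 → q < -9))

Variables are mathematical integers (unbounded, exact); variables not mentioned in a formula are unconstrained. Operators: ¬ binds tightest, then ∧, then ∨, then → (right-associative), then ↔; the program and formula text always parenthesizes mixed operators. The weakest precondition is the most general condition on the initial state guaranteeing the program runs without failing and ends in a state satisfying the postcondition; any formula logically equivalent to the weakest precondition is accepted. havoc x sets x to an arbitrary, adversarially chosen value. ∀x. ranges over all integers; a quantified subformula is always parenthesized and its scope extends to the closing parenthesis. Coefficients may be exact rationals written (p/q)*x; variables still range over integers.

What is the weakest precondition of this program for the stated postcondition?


Working backward. After the program, the postcondition ¬((1/3)*t + (3*c + 3*n) > 3*n + 6 ∧ (n + 5 ≠ 0 → q < -9)) must hold; in canonical form it is ¬(3*c + (1/3)*t > 6 ∧ (n ≠ -5 → q < -9)).
Before q := q - 8: ¬(3*c + (1/3)*t > 6 ∧ (n ≠ -5 → q < -1))
Before t := w + 1: ¬(3*c + (1/3)*w > 17/3 ∧ (n ≠ -5 → q < -1))
Before havoc q: ∀q_1. (¬(3*c + (1/3)*w > 17/3 ∧ (n ≠ -5 → q_1 < -1)))
Answer: WP = ∀q_1. (¬(3*c + (1/3)*w > 17/3 ∧ (n ≠ -5 → q_1 < -1)))


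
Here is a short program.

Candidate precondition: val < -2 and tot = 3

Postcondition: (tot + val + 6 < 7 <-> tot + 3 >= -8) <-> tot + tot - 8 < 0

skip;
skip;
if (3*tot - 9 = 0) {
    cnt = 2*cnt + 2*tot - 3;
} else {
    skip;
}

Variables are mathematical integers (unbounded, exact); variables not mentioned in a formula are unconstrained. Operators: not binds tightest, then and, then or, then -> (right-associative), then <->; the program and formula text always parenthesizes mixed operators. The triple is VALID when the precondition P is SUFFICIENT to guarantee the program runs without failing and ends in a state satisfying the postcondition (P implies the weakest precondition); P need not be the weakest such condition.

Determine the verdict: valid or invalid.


Working backward. After the program, the postcondition (tot + val + 6 < 7 <-> tot + 3 >= -8) <-> tot + tot - 8 < 0 must hold; in canonical form it is (tot + val < 1 <-> tot >= -11) <-> 2*tot < 8.
Then branch requires (tot + val < 1 <-> tot >= -11) <-> 2*tot < 8; else branch requires (tot + val < 1 <-> tot >= -11) <-> 2*tot < 8.
Before the if: (3*tot = 9 -> ((tot + val < 1 <-> tot >= -11) <-> 2*tot < 8)) and ((not (3*tot = 9)) -> ((tot + val < 1 <-> tot >= -11) <-> 2*tot < 8))
Before skip: (3*tot = 9 -> ((tot + val < 1 <-> tot >= -11) <-> 2*tot < 8)) and ((not (3*tot = 9)) -> ((tot + val < 1 <-> tot >= -11) <-> 2*tot < 8))
Before skip: (3*tot = 9 -> ((tot + val < 1 <-> tot >= -11) <-> 2*tot < 8)) and ((not (3*tot = 9)) -> ((tot + val < 1 <-> tot >= -11) <-> 2*tot < 8))
The weakest precondition is (3*tot = 9 -> ((tot + val < 1 <-> tot >= -11) <-> 2*tot < 8)) and ((not (3*tot = 9)) -> ((tot + val < 1 <-> tot >= -11) <-> 2*tot < 8)).
Check whether val < -2 and tot = 3 implies it.
Every state satisfying the precondition satisfies the weakest precondition: the implication holds.
Answer: valid


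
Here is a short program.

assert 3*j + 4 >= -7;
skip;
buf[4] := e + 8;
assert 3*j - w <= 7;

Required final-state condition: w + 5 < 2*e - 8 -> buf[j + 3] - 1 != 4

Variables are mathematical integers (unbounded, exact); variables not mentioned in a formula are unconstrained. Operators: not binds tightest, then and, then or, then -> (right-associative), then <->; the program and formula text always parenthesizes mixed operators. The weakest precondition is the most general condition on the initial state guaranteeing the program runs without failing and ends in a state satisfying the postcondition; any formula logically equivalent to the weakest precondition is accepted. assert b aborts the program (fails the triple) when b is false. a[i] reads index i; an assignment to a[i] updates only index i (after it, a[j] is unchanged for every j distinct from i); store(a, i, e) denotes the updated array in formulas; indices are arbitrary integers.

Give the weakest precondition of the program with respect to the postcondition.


Working backward. After the program, the postcondition w + 5 < 2*e - 8 -> buf[j + 3] - 1 != 4 must hold; in canonical form it is w < 2*e - 13 -> buf[j + 3] != 5.
Before assert 3*j - w <= 7: 3*j <= w + 7 and (w < 2*e - 13 -> buf[j + 3] != 5)
Before buf[4] := e + 8: 3*j <= w + 7 and (w < 2*e - 13 -> store(buf, 4, e + 8)[j + 3] != 5)
Before skip: 3*j <= w + 7 and (w < 2*e - 13 -> store(buf, 4, e + 8)[j + 3] != 5)
Before assert 3*j + 4 >= -7: 3*j >= -11 and 3*j <= w + 7 and (w < 2*e - 13 -> store(buf, 4, e + 8)[j + 3] != 5)
Answer: WP = 3*j >= -11 and 3*j <= w + 7 and (w < 2*e - 13 -> store(buf, 4, e + 8)[j + 3] != 5)


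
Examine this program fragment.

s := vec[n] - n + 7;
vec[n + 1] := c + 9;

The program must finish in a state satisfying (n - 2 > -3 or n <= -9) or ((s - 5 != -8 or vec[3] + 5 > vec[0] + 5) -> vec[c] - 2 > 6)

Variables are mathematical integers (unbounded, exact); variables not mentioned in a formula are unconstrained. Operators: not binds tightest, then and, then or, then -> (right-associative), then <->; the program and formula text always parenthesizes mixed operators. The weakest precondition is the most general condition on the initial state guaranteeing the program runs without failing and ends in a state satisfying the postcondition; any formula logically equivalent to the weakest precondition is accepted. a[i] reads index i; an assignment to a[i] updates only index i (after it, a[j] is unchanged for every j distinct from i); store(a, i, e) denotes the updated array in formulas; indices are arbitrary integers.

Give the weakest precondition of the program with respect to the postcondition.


Working backward. After the program, the postcondition (n - 2 > -3 or n <= -9) or ((s - 5 != -8 or vec[3] + 5 > vec[0] + 5) -> vec[c] - 2 > 6) must hold; in canonical form it is n > -1 or n <= -9 or ((s != -3 or vec[3] > vec[0]) -> vec[c] > 8).
Before vec[n + 1] := c + 9: n > -1 or n <= -9 or ((s != -3 or store(vec, n + 1, c + 9)[3] > store(vec, n + 1, c + 9)[0]) -> store(vec, n + 1, c + 9)[c] > 8)
Before s := vec[n] - n + 7: n > -1 or n <= -9 or ((vec[n] != n - 10 or store(vec, n + 1, c + 9)[3] > store(vec, n + 1, c + 9)[0]) -> store(vec, n + 1, c + 9)[c] > 8)
Answer: WP = n > -1 or n <= -9 or ((vec[n] != n - 10 or store(vec, n + 1, c + 9)[3] > store(vec, n + 1, c + 9)[0]) -> store(vec, n + 1, c + 9)[c] > 8)


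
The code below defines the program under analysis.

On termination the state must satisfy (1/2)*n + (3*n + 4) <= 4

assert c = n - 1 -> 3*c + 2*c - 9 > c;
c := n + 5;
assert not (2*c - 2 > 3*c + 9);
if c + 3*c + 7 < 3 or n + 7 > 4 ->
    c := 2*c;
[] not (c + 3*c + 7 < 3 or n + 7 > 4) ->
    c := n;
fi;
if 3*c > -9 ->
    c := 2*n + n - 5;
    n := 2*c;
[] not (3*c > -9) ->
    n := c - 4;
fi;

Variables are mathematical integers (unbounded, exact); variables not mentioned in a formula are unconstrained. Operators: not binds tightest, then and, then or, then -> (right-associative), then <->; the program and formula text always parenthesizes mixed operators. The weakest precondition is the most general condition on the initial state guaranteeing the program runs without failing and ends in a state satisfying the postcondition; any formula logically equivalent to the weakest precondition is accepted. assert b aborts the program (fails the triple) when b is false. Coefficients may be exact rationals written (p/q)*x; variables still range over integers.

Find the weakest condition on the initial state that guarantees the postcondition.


Working backward. After the program, the postcondition (1/2)*n + (3*n + 4) <= 4 must hold; in canonical form it is (7/2)*n <= 0.
Then branch requires 21*n <= 35; else branch requires (7/2)*c <= 14.
Before the if: (3*c > -9 -> 21*n <= 35) and ((not (3*c > -9)) -> (7/2)*c <= 14)
Then branch requires (6*c > -9 -> 21*n <= 35) and ((not (6*c > -9)) -> 7*c <= 14); else branch requires (3*n > -9 -> 21*n <= 35) and ((not (3*n > -9)) -> (7/2)*n <= 14).
Before the if: ((4*c < -4 or n > -3) -> ((6*c > -9 -> 21*n <= 35) and ((not (6*c > -9)) -> 7*c <= 14))) and ((not (4*c < -4 or n > -3)) -> ((3*n > -9 -> 21*n <= 35) and ((not (3*n > -9)) -> (7/2)*n <= 14)))
Before assert not (2*c - 2 > 3*c + 9): (not (c < -11)) and ((4*c < -4 or n > -3) -> ((6*c > -9 -> 21*n <= 35) and ((not (6*c > -9)) -> 7*c <= 14))) and ((not (4*c < -4 or n > -3)) -> ((3*n > -9 -> 21*n <= 35) and ((not (3*n > -9)) -> (7/2)*n <= 14)))
Before c := n + 5: (not (n < -16)) and ((4*n < -24 or n > -3) -> ((6*n > -39 -> 21*n <= 35) and ((not (6*n > -39)) -> 7*n <= -21))) and ((not (4*n < -24 or n > -3)) -> ((3*n > -9 -> 21*n <= 35) and ((not (3*n > -9)) -> (7/2)*n <= 14)))
Before assert c = n - 1 -> 3*c + 2*c - 9 > c: (c = n - 1 -> 4*c > 9) and (not (n < -16)) and ((4*n < -24 or n > -3) -> ((6*n > -39 -> 21*n <= 35) and ((not (6*n > -39)) -> 7*n <= -21))) and ((not (4*n < -24 or n > -3)) -> ((3*n > -9 -> 21*n <= 35) and ((not (3*n > -9)) -> (7/2)*n <= 14)))
Answer: WP = (c = n - 1 -> 4*c > 9) and (not (n < -16)) and ((4*n < -24 or n > -3) -> ((6*n > -39 -> 21*n <= 35) and ((not (6*n > -39)) -> 7*n <= -21))) and ((not (4*n < -24 or n > -3)) -> ((3*n > -9 -> 21*n <= 35) and ((not (3*n > -9)) -> (7/2)*n <= 14)))


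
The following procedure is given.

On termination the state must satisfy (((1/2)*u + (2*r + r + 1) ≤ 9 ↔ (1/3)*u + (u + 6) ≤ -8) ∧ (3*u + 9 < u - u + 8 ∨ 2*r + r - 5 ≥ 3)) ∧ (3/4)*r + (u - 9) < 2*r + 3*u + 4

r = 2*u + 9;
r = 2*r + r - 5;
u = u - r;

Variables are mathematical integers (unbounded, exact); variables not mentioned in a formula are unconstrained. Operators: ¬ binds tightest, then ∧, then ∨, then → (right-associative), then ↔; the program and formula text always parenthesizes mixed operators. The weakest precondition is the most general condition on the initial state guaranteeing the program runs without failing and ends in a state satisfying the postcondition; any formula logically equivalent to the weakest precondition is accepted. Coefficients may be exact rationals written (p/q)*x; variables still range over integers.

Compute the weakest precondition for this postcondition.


Working backward. After the program, the postcondition (((1/2)*u + (2*r + r + 1) ≤ 9 ↔ (1/3)*u + (u + 6) ≤ -8) ∧ (3*u + 9 < u - u + 8 ∨ 2*r + r - 5 ≥ 3)) ∧ (3/4)*r + (u - 9) < 2*r + 3*u + 4 must hold; in canonical form it is (3*r + (1/2)*u ≤ 8 ↔ (4/3)*u ≤ -14) ∧ (3*u < -1 ∨ 3*r ≥ 8) ∧ (5/4)*r + 2*u > -13.
Before u := u - r: ((5/2)*r + (1/2)*u ≤ 8 ↔ (4/3)*u ≤ (4/3)*r - 14) ∧ (3*u < 3*r - 1 ∨ 3*r ≥ 8) ∧ 2*u > (3/4)*r - 13
Before r := 2*r + r - 5: ((15/2)*r + (1/2)*u ≤ 41/2 ↔ (4/3)*u ≤ 4*r - 62/3) ∧ (3*u < 9*r - 16 ∨ 9*r ≥ 23) ∧ 2*u > (9/4)*r - 67/4
Before r := 2*u + 9: ((31/2)*u ≤ -47 ↔ (20/3)*u ≥ -46/3) ∧ (15*u > -65 ∨ 18*u ≥ -58) ∧ (5/2)*u < -7/2
Answer: WP = ((31/2)*u ≤ -47 ↔ (20/3)*u ≥ -46/3) ∧ (15*u > -65 ∨ 18*u ≥ -58) ∧ (5/2)*u < -7/2


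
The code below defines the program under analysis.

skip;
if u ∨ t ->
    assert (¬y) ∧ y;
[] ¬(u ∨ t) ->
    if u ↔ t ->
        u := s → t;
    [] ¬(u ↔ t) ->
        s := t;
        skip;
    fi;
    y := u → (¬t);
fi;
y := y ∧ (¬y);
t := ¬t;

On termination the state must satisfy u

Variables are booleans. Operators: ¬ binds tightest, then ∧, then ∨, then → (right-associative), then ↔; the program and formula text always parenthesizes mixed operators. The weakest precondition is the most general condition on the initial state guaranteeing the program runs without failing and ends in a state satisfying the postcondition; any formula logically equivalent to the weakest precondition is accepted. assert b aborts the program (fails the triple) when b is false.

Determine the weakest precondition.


Working backward. After the program, u must hold.
Before t := ¬t: u
Before y := y ∧ (¬y): u
Then branch requires false; else branch requires ((u ↔ t) → (s → t)) ∧ ((¬(u ↔ t)) → u).
Before the if: (¬(u ∨ t)) ∧ ((¬(u ∨ t)) → (((u ↔ t) → (s → t)) ∧ ((¬(u ↔ t)) → u)))
Before skip: (¬(u ∨ t)) ∧ ((¬(u ∨ t)) → (((u ↔ t) → (s → t)) ∧ ((¬(u ↔ t)) → u)))
Answer: WP = (¬(u ∨ t)) ∧ ((¬(u ∨ t)) → (((u ↔ t) → (s → t)) ∧ ((¬(u ↔ t)) → u)))


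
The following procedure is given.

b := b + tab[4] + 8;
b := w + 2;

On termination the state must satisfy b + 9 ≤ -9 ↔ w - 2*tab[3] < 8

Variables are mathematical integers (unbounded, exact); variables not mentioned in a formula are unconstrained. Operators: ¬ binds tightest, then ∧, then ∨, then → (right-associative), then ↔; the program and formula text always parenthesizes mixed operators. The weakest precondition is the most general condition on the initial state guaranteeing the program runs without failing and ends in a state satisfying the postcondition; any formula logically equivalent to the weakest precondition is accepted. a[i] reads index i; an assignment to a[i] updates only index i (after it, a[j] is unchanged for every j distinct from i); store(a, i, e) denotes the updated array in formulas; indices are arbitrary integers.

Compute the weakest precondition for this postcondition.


Working backward. After the program, the postcondition b + 9 ≤ -9 ↔ w - 2*tab[3] < 8 must hold; in canonical form it is b ≤ -18 ↔ w < 2*tab[3] + 8.
Before b := w + 2: w ≤ -20 ↔ w < 2*tab[3] + 8
Before b := b + tab[4] + 8: w ≤ -20 ↔ w < 2*tab[3] + 8
Answer: WP = w ≤ -20 ↔ w < 2*tab[3] + 8


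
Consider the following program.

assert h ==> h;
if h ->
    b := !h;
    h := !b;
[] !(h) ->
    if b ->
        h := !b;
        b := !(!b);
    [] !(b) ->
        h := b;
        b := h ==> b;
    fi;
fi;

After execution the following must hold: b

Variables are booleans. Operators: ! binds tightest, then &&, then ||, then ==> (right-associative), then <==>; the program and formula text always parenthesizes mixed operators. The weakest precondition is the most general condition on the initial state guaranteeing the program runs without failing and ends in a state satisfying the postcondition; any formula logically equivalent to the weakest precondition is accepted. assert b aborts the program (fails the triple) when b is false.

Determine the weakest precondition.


Working backward. After the program, b must hold.
Then branch requires !h; else branch requires true.
Before the if: h ==> (!h)
Before assert h ==> h: h ==> (!h)
Answer: WP = h ==> (!h)


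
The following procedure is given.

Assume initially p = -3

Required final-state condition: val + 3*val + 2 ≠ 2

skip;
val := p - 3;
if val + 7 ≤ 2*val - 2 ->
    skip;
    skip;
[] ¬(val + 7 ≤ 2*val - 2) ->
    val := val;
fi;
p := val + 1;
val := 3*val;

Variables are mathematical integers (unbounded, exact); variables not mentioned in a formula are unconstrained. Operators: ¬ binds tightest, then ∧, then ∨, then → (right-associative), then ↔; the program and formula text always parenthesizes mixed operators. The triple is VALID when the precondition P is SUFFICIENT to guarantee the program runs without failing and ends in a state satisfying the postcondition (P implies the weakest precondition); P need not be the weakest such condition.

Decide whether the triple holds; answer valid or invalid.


Working backward. After the program, the postcondition val + 3*val + 2 ≠ 2 must hold; in canonical form it is 4*val ≠ 0.
Before val := 3*val: 12*val ≠ 0
Before p := val + 1: 12*val ≠ 0
Then branch requires 12*val ≠ 0; else branch requires 12*val ≠ 0.
Before the if: (val ≥ 9 → 12*val ≠ 0) ∧ ((¬(val ≥ 9)) → 12*val ≠ 0)
Before val := p - 3: (p ≥ 12 → 12*p ≠ 36) ∧ ((¬(p ≥ 12)) → 12*p ≠ 36)
Before skip: (p ≥ 12 → 12*p ≠ 36) ∧ ((¬(p ≥ 12)) → 12*p ≠ 36)
The weakest precondition is (p ≥ 12 → 12*p ≠ 36) ∧ ((¬(p ≥ 12)) → 12*p ≠ 36).
Check whether p = -3 implies it.
Every state satisfying the precondition satisfies the weakest precondition: the implication holds.
Answer: valid


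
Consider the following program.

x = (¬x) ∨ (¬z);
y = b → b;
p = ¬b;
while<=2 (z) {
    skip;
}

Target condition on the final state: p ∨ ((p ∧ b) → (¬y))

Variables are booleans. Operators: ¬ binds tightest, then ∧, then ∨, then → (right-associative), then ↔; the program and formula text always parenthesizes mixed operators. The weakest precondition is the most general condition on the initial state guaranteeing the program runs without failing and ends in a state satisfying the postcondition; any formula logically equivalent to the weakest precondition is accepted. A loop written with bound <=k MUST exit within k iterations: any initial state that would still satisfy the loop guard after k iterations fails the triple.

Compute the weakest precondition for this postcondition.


Working backward. After the program, p ∨ ((p ∧ b) → (¬y)) must hold.
Before the loop (bound <=2), unroll the exhaustion recursion (WP_0 = exit-now case; WP_j = one more guarded iteration, up to j = 2):
  WP_0: (¬z) ∧ (p ∨ ((p ∧ b) → (¬y)))
  WP_1: (z → ((¬z) ∧ (p ∨ ((p ∧ b) → (¬y))))) ∧ ((¬z) → (p ∨ ((p ∧ b) → (¬y))))
  WP_2: (z → ((z → ((¬z) ∧ (p ∨ ((p ∧ b) → (¬y))))) ∧ ((¬z) → (p ∨ ((p ∧ b) → (¬y)))))) ∧ ((¬z) → (p ∨ ((p ∧ b) → (¬y))))
So before the loop: (z → ((z → ((¬z) ∧ (p ∨ ((p ∧ b) → (¬y))))) ∧ ((¬z) → (p ∨ ((p ∧ b) → (¬y)))))) ∧ ((¬z) → (p ∨ ((p ∧ b) → (¬y))))
Before p := ¬b: z → (z → (¬z))
Before y := b → b: z → (z → (¬z))
Before x := (¬x) ∨ (¬z): z → (z → (¬z))
Answer: WP = z → (z → (¬z))


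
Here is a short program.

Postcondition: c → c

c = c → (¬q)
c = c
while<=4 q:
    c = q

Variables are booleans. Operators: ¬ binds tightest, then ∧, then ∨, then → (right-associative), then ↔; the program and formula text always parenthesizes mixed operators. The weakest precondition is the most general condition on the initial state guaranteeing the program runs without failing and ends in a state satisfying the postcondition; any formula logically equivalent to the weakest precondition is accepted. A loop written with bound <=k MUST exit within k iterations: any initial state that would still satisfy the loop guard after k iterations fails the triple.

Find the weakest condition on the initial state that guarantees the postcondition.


Working backward. After the program, the postcondition c → c must hold; in canonical form it is true.
Before the loop (bound <=4), unroll the exhaustion recursion (WP_0 = exit-now case; WP_j = one more guarded iteration, up to j = 4):
  WP_0: ¬q
  WP_1: q → (¬q)
  WP_2: q → (q → (¬q))
  WP_3: q → (q → (q → (¬q)))
  WP_4: q → (q → (q → (q → (¬q))))
So before the loop: q → (q → (q → (q → (¬q))))
Before c := c: q → (q → (q → (q → (¬q))))
Before c := c → (¬q): q → (q → (q → (q → (¬q))))
Answer: WP = q → (q → (q → (q → (¬q))))


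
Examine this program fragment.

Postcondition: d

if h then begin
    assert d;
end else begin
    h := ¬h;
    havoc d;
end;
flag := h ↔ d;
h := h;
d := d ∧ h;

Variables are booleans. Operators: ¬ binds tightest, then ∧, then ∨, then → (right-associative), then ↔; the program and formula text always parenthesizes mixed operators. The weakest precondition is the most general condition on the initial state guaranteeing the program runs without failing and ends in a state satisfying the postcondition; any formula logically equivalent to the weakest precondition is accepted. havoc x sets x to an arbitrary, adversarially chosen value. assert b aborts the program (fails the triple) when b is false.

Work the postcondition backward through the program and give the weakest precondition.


Working backward. After the program, d must hold.
Before d := d ∧ h: d ∧ h
Before h := h: d ∧ h
Before flag := h ↔ d: d ∧ h
Then branch requires d ∧ h; else branch requires false.
Before the if: (h → (d ∧ h)) ∧ h
Answer: WP = (h → (d ∧ h)) ∧ h


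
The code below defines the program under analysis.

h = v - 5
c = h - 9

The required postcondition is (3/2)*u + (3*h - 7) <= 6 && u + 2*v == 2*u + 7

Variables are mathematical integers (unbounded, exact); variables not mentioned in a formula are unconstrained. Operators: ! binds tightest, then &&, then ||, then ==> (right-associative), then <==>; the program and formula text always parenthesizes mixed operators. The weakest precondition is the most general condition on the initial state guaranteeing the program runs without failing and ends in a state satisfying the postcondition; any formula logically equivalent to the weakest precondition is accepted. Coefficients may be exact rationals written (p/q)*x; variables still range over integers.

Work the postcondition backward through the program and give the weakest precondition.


Working backward. After the program, the postcondition (3/2)*u + (3*h - 7) <= 6 && u + 2*v == 2*u + 7 must hold; in canonical form it is 3*h + (3/2)*u <= 13 && 2*v == u + 7.
Before c := h - 9: 3*h + (3/2)*u <= 13 && 2*v == u + 7
Before h := v - 5: (3/2)*u + 3*v <= 28 && 2*v == u + 7
Answer: WP = (3/2)*u + 3*v <= 28 && 2*v == u + 7


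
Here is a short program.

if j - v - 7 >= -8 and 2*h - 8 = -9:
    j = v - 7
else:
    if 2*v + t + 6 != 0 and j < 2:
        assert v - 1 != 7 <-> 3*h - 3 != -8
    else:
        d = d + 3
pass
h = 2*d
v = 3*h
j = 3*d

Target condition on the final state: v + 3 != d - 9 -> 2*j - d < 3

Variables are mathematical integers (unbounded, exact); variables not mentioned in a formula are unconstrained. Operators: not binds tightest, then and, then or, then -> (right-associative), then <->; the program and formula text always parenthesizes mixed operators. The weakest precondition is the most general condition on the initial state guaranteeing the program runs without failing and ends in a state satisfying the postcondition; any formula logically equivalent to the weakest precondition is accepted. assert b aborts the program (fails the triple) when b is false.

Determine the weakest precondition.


Working backward. After the program, the postcondition v + 3 != d - 9 -> 2*j - d < 3 must hold; in canonical form it is v != d - 12 -> 2*j < d + 3.
Before j := 3*d: v != d - 12 -> 5*d < 3
Before v := 3*h: 3*h != d - 12 -> 5*d < 3
Before h := 2*d: 5*d != -12 -> 5*d < 3
Before skip: 5*d != -12 -> 5*d < 3
Then branch requires 5*d != -12 -> 5*d < 3; else branch requires ((t + 2*v != -6 and j < 2) -> ((v != 8 <-> 3*h != -5) and (5*d != -12 -> 5*d < 3))) and ((not (t + 2*v != -6 and j < 2)) -> (5*d != -27 -> 5*d < -12)).
Before the if: ((j >= v - 1 and 2*h = -1) -> (5*d != -12 -> 5*d < 3)) and ((not (j >= v - 1 and 2*h = -1)) -> (((t + 2*v != -6 and j < 2) -> ((v != 8 <-> 3*h != -5) and (5*d != -12 -> 5*d < 3))) and ((not (t + 2*v != -6 and j < 2)) -> (5*d != -27 -> 5*d < -12))))
Answer: WP = ((j >= v - 1 and 2*h = -1) -> (5*d != -12 -> 5*d < 3)) and ((not (j >= v - 1 and 2*h = -1)) -> (((t + 2*v != -6 and j < 2) -> ((v != 8 <-> 3*h != -5) and (5*d != -12 -> 5*d < 3))) and ((not (t + 2*v != -6 and j < 2)) -> (5*d != -27 -> 5*d < -12))))
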